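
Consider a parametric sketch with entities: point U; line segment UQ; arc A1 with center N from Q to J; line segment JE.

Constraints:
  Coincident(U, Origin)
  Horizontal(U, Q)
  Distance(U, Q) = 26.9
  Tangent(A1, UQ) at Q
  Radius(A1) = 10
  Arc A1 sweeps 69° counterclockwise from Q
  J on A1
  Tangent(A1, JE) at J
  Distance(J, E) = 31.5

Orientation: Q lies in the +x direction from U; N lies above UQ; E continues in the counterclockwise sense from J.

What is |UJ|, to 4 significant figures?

36.80

The tangent condition forces NQ to be normal to UQ, so N = Q + (0, 10) = (26.90, 10.00). On A1, Q sits at bearing -90° from N; a 69° counterclockwise sweep puts J at bearing -21°, so J = N + 10.0·(cos -21°, sin -21°) = (36.24, 6.416). Then |UJ| = |J − U| = 36.80.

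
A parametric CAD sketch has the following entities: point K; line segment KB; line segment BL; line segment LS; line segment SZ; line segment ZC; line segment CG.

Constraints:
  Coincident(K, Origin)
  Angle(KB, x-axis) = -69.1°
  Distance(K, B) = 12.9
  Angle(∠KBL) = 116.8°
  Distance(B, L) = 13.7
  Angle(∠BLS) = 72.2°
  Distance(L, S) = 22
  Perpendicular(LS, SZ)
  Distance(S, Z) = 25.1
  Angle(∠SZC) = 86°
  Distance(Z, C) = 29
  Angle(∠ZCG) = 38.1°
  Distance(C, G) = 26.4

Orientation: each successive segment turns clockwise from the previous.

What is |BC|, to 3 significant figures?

15.0

K is at the origin; KB runs at -69.1° with length 12.9, so B = (4.60, -12.1). ∠KBL = 116.8° gives BL at -132° from the x-axis; with |BL| = 13.7, L = (-4.62, -22.2). ∠BLS = 72.2° gives LS at 120° from the x-axis; with |LS| = 22.0, S = (-15.6, -3.11). The perpendicularity gives SZ at right angles to LS, so SZ runs at 29.9°; with |SZ| = 25.1, Z = (6.17, 9.40). ∠SZC = 86.0° gives ZC at -64.1° from the x-axis; with |ZC| = 29.0, C = (18.8, -16.7). Then |BC| = |C − B| = 15.0.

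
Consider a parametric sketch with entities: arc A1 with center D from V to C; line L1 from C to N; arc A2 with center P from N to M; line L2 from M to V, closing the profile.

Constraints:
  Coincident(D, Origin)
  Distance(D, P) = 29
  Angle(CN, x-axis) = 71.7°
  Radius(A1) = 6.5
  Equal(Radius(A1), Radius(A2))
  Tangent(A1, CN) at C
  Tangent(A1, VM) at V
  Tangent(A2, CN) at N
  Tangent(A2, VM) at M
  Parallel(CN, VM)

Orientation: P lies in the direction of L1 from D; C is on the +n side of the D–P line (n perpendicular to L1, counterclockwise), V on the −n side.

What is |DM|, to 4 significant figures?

29.72

The slot axis is L1's direction at 71.7°, so u = (cos 71.7°, sin 71.7°) = (0.3140, 0.9494) and n = (−sin 71.7°, cos 71.7°) = (-0.9494, 0.3140). D is at the origin and P lies 29.0 along u from D, so P = 29.0·u = (9.106, 27.53). Tangency of A1 to both parallel lines with radius 6.5 puts C and V at D ± 6.5·n: C = (-6.171, 2.041), V = (6.171, -2.041). Equal radii place N and M the same way about P: N = P + 6.5·n = (2.935, 29.57), M = P − 6.5·n = (15.28, 25.49). Then |DM| = |M − D| = 29.72.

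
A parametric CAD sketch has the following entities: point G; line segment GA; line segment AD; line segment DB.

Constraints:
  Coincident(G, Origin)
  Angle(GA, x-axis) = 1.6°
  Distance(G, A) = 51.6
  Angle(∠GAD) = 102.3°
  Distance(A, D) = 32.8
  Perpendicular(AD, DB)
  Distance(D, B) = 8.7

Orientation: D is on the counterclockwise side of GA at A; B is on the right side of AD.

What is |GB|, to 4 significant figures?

73.57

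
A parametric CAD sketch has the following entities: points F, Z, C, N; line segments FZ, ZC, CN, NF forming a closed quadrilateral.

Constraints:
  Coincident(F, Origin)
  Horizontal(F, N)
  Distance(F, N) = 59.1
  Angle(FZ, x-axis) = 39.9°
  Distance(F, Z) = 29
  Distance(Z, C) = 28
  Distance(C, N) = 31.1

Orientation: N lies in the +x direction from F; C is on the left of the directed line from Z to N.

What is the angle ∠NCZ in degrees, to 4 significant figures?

88.45°

Checks: F = (0.00, 0.00) ✓; |ZC| = 28.00 ✓; |CN| = 31.10 ✓.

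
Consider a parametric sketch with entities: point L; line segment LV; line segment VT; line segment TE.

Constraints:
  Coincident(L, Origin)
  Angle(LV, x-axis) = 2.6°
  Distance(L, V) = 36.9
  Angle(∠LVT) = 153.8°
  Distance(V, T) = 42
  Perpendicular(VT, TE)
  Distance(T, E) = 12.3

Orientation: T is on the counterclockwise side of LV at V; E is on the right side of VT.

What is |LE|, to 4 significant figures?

80.37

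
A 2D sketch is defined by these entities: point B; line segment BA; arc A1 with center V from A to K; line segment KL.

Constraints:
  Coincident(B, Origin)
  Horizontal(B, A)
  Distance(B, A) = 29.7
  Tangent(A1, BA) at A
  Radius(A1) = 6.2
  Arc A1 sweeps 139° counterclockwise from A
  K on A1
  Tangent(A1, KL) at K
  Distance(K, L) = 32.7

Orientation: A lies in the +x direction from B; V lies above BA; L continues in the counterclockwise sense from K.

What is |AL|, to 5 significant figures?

38.343

On A1, A sits at bearing -90° from V; a 139° counterclockwise sweep puts K at bearing 49°, so K = V + 6.2·(cos 49°, sin 49°) = (33.768, 10.879). Tangency of A1 to KL means the radius VK is perpendicular to KL, so KL runs along (−sin 49°, cos 49°); with |KL| = 32.7, L = (9.0886, 32.332). Then |AL| = |L − A| = 38.343.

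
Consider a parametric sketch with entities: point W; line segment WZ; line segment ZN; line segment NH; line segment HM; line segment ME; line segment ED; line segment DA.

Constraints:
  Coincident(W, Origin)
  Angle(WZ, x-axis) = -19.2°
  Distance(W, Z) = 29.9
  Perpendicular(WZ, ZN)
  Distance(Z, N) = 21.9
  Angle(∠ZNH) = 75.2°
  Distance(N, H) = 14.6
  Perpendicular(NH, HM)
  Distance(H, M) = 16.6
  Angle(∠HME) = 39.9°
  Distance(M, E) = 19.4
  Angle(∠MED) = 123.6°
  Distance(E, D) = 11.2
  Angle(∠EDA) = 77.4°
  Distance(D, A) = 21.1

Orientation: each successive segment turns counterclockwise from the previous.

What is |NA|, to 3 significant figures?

23.8

W is at the origin; WZ runs at -19.2° with length 29.9, so Z = (28.2, -9.83). The perpendicularity gives ZN at right angles to WZ, so ZN runs at 70.8°; with |ZN| = 21.9, N = (35.4, 10.8). ∠ZNH = 75.2° gives NH at 176° from the x-axis; with |NH| = 14.6, H = (20.9, 12.0). The perpendicularity gives HM at right angles to NH, so HM runs at -94.4°; with |HM| = 16.6, M = (19.6, -4.58). ∠HME = 39.9° gives ME at 45.7° from the x-axis; with |ME| = 19.4, E = (33.2, 9.30). ∠MED = 123.6° gives ED at 102° from the x-axis; with |ED| = 11.2, D = (30.8, 20.3). ∠EDA = 77.4° gives DA at -155° from the x-axis; with |DA| = 21.1, A = (11.6, 11.4). Then |NA| = |A − N| = 23.8.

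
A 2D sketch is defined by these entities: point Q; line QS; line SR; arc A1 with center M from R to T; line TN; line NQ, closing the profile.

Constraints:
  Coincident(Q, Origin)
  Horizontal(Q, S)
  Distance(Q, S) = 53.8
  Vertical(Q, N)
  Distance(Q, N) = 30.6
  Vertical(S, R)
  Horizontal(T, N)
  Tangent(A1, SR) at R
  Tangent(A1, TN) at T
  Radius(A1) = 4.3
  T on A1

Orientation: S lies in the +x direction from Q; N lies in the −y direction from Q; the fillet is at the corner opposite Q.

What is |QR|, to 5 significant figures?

59.884

The virtual corner opposite Q is at (53.800, -30.600). Since A1 is tangent to SR there, MR ⟂ SR and A1 meets TN tangentially, so MT is at right angles to TN, with radius 4.3, so the center M sits 4.3 in from both sides at M = (49.500, -26.300). That places the tangent points at R = (53.800, -26.300) on SR and T = (49.500, -30.600) on TN. Then |QR| = |R − Q| = 59.884.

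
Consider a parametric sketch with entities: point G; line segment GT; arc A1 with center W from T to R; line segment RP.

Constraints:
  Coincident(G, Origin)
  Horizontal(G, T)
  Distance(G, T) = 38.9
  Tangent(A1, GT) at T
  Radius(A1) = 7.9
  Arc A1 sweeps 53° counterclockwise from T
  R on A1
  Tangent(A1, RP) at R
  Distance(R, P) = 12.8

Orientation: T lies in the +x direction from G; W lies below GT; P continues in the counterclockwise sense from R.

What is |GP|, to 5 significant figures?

28.251

On A1, T sits at bearing 90° from W; a 53° counterclockwise sweep puts R at bearing 143°, so R = W + 7.9·(cos 143°, sin 143°) = (32.591, -3.1457). A1 meets RP tangentially, so WR is at right angles to RP, so RP runs along (−sin 143°, cos 143°); with |RP| = 12.8, P = (24.888, -13.368). Then |GP| = |P − G| = 28.251.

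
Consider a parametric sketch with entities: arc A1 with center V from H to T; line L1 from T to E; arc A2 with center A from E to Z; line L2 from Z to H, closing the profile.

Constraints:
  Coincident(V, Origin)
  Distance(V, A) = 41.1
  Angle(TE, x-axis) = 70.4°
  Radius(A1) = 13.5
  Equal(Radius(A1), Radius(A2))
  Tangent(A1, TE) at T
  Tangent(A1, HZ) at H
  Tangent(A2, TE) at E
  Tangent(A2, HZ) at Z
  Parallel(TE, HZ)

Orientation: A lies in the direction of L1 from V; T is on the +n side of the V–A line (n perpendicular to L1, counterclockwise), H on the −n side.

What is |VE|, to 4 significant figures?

43.26

Tangency of A1 to both parallel lines with radius 13.5 puts T and H at V ± 13.5·n: T = (-12.72, 4.529), H = (12.72, -4.529). Equal radii place E and Z the same way about A: E = A + 13.5·n = (1.069, 43.25), Z = A − 13.5·n = (26.50, 34.19). Then |VE| = |E − V| = 43.26.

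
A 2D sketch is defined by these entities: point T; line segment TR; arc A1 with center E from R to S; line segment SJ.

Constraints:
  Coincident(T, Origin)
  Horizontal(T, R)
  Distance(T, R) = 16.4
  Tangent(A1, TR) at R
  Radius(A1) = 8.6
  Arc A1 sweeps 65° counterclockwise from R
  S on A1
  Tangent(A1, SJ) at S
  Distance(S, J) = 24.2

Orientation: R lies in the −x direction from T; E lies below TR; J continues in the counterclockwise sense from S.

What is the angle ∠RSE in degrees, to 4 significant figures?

57.50°

Since A1 is tangent to TR there, ER ⟂ TR, so E = R + (0, -8.6) = (-16.40, -8.600). On A1, R sits at bearing 90° from E; a 65° counterclockwise sweep puts S at bearing 155°, so S = E + 8.6·(cos 155°, sin 155°) = (-24.19, -4.965). Then cos ∠RSE = SR·SE / (|SR||SE|), giving 57.50°.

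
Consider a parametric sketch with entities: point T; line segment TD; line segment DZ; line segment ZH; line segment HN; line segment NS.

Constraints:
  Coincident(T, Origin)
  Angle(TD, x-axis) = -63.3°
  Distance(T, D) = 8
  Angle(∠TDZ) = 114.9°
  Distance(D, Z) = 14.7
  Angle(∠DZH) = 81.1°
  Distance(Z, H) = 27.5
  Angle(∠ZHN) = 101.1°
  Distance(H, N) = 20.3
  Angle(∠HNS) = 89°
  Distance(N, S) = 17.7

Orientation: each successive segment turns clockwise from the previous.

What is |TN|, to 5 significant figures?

21.680

∠DZH = 81.1° gives ZH at 132.70° from the x-axis; with |ZH| = 27.5, H = (-24.186, 1.5429). ∠ZHN = 101.1° gives HN at 53.800° from the x-axis; with |HN| = 20.3, N = (-12.196, 17.924). Then |TN| = |N − T| = 21.680.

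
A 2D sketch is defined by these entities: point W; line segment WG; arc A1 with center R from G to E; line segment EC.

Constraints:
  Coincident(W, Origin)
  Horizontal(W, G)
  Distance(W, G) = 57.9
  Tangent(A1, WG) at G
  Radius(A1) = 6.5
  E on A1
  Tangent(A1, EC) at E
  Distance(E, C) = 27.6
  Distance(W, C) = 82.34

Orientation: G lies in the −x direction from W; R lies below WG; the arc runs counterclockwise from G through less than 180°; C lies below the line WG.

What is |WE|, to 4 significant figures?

63.50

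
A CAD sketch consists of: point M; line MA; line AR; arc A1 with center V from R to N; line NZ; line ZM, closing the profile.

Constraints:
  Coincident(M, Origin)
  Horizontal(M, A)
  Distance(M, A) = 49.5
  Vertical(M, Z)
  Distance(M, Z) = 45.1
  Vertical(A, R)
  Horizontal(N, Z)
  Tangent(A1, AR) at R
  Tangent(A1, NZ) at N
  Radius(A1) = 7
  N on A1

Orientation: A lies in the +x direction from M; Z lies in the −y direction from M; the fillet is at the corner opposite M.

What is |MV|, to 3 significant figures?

57.1

M and Z share the same x with |MZ| = 45.1 and Z on the −y side, so Z = (0.00, -45.1). The virtual corner opposite M is at (49.5, -45.1). A1 meets AR tangentially, so VR is at right angles to AR and since A1 is tangent to NZ there, VN ⟂ NZ, with radius 7.0, so the center V sits 7.0 in from both sides at V = (42.5, -38.1). Then |MV| = |V − M| = 57.1.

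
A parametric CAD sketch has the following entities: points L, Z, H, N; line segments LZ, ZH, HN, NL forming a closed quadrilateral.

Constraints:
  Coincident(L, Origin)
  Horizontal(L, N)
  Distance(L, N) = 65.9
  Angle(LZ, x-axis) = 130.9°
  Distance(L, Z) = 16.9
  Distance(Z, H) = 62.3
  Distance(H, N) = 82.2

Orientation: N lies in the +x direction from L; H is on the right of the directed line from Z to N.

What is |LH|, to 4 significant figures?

48.61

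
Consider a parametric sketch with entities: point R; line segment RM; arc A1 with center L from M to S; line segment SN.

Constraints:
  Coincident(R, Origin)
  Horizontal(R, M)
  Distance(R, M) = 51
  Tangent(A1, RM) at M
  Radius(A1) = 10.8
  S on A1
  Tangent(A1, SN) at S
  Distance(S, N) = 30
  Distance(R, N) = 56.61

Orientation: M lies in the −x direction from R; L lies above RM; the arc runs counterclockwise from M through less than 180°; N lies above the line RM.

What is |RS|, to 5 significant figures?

41.564

R is at the origin; RM is horizontal with |RM| = 51.0 and M on the −x side, so M = (-51.000, 0.0000). The tangent condition forces LM to be normal to RM, so L = M + (0, 10.8) = (-51.000, 10.800). Since LS ⟂ SN (tangency), |LN| = √(10.8² + 30.0²) = 31.885 regardless of where S sits on A1. So N lies on both circle(R, 56.61) and circle(L, 31.885); the above-RM intersection is N = (-39.510, 40.542). S is the foot of the tangent from N: S = (-40.203, 10.550).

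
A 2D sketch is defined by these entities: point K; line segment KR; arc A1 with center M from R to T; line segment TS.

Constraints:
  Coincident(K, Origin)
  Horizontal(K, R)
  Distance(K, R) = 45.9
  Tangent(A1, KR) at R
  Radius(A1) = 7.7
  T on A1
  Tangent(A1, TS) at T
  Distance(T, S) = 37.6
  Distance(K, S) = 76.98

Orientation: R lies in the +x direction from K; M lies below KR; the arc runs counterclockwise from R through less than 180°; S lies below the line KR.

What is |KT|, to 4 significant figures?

42.17

K is at the origin; K and R share the same y with |KR| = 45.9 and R on the +x side, so R = (45.90, 0.000). Tangency of A1 to KR means the radius MR is perpendicular to KR, so M = R + (0, -7.7) = (45.90, -7.700). Since MT ⟂ TS (tangency), |MS| = √(7.7² + 37.6²) = 38.38 regardless of where T sits on A1. So S lies on both circle(K, 76.98) and circle(M, 38.38); the below-KR intersection is S = (65.25, -40.85). T is the foot of the tangent from S: T = (40.16, -12.84).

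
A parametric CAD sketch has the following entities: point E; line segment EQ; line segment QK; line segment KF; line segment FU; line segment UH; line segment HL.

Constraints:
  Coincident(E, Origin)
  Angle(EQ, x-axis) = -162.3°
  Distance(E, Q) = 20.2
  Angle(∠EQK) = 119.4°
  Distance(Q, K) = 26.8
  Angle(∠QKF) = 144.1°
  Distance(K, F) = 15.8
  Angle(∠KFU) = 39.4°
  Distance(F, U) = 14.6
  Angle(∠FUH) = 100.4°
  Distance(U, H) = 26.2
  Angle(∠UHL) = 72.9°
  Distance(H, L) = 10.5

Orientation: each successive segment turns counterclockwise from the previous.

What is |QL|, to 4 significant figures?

32.70

E is at the origin; EQ runs at -162.3° with length 20.2, so Q = (-19.24, -6.141). ∠EQK = 119.4° gives QK at -101.7° from the x-axis; with |QK| = 26.8, K = (-24.68, -32.38). ∠QKF = 144.1° gives KF at -65.80° from the x-axis; with |KF| = 15.8, F = (-18.20, -46.80). ∠KFU = 39.4° gives FU at 74.80° from the x-axis; with |FU| = 14.6, U = (-14.37, -32.71). ∠FUH = 100.4° gives UH at 154.4° from the x-axis; with |UH| = 26.2, H = (-38.00, -21.39). ∠UHL = 72.9° gives HL at -98.50° from the x-axis; with |HL| = 10.5, L = (-39.55, -31.77). Then |QL| = |L − Q| = 32.70.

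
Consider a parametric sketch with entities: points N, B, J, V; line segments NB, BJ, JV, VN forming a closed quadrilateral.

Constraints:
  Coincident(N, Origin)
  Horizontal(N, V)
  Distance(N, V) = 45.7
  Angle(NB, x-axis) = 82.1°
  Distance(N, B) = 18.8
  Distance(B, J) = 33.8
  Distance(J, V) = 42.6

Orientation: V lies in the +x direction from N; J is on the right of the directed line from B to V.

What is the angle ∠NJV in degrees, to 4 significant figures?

90.59°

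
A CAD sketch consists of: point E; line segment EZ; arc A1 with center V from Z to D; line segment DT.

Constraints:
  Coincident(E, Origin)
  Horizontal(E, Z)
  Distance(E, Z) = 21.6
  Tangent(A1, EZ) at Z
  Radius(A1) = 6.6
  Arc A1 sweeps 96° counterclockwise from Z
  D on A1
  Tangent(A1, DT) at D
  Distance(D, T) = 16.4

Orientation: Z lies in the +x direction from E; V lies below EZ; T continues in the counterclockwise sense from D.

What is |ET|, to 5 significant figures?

28.940

On A1, Z sits at bearing 90° from V; a 96° counterclockwise sweep puts D at bearing 186°, so D = V + 6.6·(cos 186°, sin 186°) = (15.036, -7.2899). The tangent condition forces VD to be normal to DT, so DT runs along (−sin 186°, cos 186°); with |DT| = 16.4, T = (16.750, -23.600). Then |ET| = |T − E| = 28.940.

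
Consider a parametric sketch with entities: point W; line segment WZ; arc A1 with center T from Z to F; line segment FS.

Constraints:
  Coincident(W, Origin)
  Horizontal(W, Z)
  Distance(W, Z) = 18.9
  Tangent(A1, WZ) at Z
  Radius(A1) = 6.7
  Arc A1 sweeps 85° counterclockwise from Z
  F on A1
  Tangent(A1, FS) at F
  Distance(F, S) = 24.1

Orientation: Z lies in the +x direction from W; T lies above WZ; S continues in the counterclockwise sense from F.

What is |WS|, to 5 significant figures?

40.907

On A1, Z sits at bearing -90° from T; an 85° counterclockwise sweep puts F at bearing -5°, so F = T + 6.7·(cos -5°, sin -5°) = (25.575, 6.1161). Tangency of A1 to FS means the radius TF is perpendicular to FS, so FS runs along (−sin -5°, cos -5°); with |FS| = 24.1, S = (27.675, 30.124). Then |WS| = |S − W| = 40.907.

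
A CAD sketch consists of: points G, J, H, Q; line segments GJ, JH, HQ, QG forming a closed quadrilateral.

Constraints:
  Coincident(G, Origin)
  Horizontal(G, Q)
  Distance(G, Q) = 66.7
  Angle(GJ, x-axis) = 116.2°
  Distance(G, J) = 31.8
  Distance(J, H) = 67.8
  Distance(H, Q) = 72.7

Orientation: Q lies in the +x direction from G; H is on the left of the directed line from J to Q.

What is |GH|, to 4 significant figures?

79.47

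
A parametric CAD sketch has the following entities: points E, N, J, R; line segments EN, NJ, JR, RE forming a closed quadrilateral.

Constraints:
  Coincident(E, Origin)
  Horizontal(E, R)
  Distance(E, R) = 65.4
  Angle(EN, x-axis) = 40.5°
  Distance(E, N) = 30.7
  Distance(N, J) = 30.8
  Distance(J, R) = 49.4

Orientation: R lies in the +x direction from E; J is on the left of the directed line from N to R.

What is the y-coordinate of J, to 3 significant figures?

43.9

E is at the origin; ER is horizontal with |ER| = 65.4 and R in +x, so R = (65.4, 0). EN runs at 40.5° with |EN| = 30.7, so N = (23.3, 19.9). J is determined by |NJ| = 30.8 and |JR| = 49.4 together: it lies at the intersection of circle(N, 30.8) and circle(R, 49.4). With |NR| = 46.5, the foot of the radical line on NR is 7.25 from N and the perpendicular offset is √(30.8² − 7.25²) = 29.9. Taking the left-of-NR solution: J = (42.7, 43.9).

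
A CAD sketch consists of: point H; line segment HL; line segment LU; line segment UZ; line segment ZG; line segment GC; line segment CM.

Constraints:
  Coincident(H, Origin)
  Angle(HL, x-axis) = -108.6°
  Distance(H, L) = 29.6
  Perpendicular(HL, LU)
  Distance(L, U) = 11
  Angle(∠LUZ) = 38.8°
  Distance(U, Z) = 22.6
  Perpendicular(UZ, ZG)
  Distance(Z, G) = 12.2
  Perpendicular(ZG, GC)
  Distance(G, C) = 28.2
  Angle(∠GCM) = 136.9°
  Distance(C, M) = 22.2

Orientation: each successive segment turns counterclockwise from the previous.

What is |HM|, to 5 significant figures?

50.681

H is at the origin; HL runs at -108.6° with length 29.6, so L = (-9.4412, -28.054). HL is perpendicular to LU, so LU runs at -18.600°; with |LU| = 11.0, U = (0.98426, -31.562). ∠LUZ = 38.8° gives UZ at 122.60° from the x-axis; with |UZ| = 22.6, Z = (-11.192, -12.523). The perpendicularity gives ZG at right angles to UZ, so ZG runs at -147.40°; with |ZG| = 12.2, G = (-21.470, -19.096). ZG is perpendicular to GC, so GC runs at -57.400°; with |GC| = 28.2, C = (-6.2765, -42.853). ∠GCM = 136.9° gives CM at -14.300° from the x-axis; with |CM| = 22.2, M = (15.236, -48.337). Then |HM| = |M − H| = 50.681.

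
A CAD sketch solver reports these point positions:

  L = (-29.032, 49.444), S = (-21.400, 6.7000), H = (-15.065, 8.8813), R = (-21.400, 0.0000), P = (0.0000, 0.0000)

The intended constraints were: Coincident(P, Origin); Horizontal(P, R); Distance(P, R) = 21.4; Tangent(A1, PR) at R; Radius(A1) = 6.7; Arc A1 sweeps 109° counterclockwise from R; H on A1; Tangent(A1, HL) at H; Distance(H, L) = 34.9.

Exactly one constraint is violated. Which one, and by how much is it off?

Distance(H, L) = 34.9 — off by 8.00.

P = (0.00, 0.00) ✓; P.y = 0.00, R.y = 0.00 ✓; |PR| = 21.40 ✓; ∠(SR, RP) = 90.00° ✓; |SR| = 6.700 ✓; bearing(S→H) − bearing(S→R) = 109.0° ✓; |SH| = 6.700 ✓; ∠(SH, HL) = 90.00° ✓; |HL| = 42.90 ✗.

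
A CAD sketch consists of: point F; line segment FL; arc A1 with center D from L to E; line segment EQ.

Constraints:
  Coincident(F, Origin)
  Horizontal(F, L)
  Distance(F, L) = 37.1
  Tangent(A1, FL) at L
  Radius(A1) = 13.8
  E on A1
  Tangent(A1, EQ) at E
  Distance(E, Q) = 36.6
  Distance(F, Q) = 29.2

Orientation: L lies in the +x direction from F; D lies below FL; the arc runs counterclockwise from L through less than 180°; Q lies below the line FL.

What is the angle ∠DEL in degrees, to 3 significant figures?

68.1°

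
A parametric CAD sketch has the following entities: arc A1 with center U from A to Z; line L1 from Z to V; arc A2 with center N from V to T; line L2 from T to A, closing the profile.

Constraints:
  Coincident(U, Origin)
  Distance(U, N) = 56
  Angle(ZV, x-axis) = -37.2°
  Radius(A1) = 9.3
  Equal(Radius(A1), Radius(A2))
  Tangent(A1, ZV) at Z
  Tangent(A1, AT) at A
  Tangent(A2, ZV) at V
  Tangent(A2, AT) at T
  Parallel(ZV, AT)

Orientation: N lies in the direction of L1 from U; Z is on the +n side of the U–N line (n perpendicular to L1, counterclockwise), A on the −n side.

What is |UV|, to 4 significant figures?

56.77

The slot axis is L1's direction at -37.2°, so u = (cos -37.2°, sin -37.2°) = (0.7965, -0.6046) and n = (−sin -37.2°, cos -37.2°) = (0.6046, 0.7965). U is at the origin and N lies 56.0 along u from U, so N = 56.0·u = (44.61, -33.86). Tangency of A1 to both parallel lines with radius 9.3 puts Z and A at U ± 9.3·n: Z = (5.623, 7.408), A = (-5.623, -7.408). Equal radii place V and T the same way about N: V = N + 9.3·n = (50.23, -26.45), T = N − 9.3·n = (38.98, -41.27). Then |UV| = |V − U| = 56.77.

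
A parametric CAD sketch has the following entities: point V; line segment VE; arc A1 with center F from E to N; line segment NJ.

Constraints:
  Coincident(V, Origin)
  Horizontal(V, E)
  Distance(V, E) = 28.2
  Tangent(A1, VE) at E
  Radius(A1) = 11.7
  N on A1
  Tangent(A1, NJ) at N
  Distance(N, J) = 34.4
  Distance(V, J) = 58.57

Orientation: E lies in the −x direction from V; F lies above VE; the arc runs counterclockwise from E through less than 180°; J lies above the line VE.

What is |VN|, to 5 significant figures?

24.860

Checks: |FN| = 11.70 ✓; ∠(FN, NJ) = 90.00° ✓; |NJ| = 34.40 ✓; |VJ| = 58.57 ✓.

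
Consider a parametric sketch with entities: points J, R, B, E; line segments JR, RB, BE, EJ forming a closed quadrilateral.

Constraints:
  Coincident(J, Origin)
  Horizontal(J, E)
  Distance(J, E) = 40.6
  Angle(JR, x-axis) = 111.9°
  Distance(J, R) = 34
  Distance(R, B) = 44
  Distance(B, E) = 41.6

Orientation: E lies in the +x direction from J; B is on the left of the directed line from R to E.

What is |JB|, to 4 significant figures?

50.53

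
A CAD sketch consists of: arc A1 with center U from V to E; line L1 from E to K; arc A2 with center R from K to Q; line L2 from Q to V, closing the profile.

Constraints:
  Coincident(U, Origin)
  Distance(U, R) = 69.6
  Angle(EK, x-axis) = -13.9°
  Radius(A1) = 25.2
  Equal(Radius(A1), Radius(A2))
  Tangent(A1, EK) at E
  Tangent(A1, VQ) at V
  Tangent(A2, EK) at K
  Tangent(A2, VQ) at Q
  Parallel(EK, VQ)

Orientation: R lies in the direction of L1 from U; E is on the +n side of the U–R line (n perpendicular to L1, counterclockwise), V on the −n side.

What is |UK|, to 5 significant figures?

74.022

The slot axis is L1's direction at -13.9°, so u = (cos -13.9°, sin -13.9°) = (0.97072, -0.24023) and n = (−sin -13.9°, cos -13.9°) = (0.24023, 0.97072). U is at the origin and R lies 69.6 along u from U, so R = 69.6·u = (67.562, -16.720). Tangency of A1 to both parallel lines with radius 25.2 puts E and V at U ± 25.2·n: E = (6.0537, 24.462), V = (-6.0537, -24.462). Equal radii place K and Q the same way about R: K = R + 25.2·n = (73.616, 7.7422), Q = R − 25.2·n = (61.508, -41.182). Then |UK| = |K − U| = 74.022.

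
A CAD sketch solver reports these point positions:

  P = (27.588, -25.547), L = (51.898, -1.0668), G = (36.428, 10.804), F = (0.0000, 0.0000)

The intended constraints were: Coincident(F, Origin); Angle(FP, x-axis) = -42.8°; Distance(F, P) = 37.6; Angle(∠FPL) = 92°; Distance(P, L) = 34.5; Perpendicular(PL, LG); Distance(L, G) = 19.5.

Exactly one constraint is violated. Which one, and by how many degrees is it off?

Perpendicular(PL, LG) — off by 7.30°.

F = (0.00, 0.00) ✓; FP at -42.80° ✓; |FP| = 37.60 ✓; ∠FPL = 92.00° ✓; |PL| = 34.50 ✓; ∠(PL, LG) = 97.30° ✗; |LG| = 19.50 ✓.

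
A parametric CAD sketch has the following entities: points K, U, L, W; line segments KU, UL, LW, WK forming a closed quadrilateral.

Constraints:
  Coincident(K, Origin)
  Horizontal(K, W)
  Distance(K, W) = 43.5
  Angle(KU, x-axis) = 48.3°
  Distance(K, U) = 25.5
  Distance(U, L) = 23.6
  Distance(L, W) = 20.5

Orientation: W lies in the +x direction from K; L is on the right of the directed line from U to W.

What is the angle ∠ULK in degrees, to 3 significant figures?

65.4°

K is at the origin; KW is horizontal with |KW| = 43.5 and W in +x, so W = (43.5, 0). KU runs at 48.3° with |KU| = 25.5, so U = (17.0, 19.0). L is determined by |UL| = 23.6 and |LW| = 20.5 together: it lies at the intersection of circle(U, 23.6) and circle(W, 20.5). With |UW| = 32.7, the foot of the radical line on UW is 18.4 from U and the perpendicular offset is √(23.6² − 18.4²) = 14.7. Taking the right-of-UW solution: L = (23.3, -3.68).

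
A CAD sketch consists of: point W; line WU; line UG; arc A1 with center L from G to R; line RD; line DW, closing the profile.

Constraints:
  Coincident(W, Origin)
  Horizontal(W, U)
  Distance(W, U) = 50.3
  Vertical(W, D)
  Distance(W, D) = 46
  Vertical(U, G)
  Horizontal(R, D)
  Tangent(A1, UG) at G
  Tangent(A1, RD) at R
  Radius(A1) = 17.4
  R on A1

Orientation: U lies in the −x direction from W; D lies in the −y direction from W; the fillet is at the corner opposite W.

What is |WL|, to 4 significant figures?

43.59

W is at the origin; WU is horizontal with |WU| = 50.3 and U on the −x side, so U = (-50.30, 0.000). W and D share the same x with |WD| = 46.0 and D on the −y side, so D = (0.000, -46.00). The virtual corner opposite W is at (-50.30, -46.00). Tangency of A1 to UG means the radius LG is perpendicular to UG and A1 meets RD tangentially, so LR is at right angles to RD, with radius 17.4, so the center L sits 17.4 in from both sides at L = (-32.90, -28.60). Then |WL| = |L − W| = 43.59.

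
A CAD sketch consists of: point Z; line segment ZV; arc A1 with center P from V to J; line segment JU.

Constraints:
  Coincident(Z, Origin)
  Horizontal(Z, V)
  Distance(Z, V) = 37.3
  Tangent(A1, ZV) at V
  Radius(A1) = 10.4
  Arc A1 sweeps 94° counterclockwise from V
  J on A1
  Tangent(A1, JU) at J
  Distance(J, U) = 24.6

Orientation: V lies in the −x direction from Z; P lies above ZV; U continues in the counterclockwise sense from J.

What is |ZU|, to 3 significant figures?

45.7

Z is at the origin; ZV is horizontal with |ZV| = 37.3 and V on the −x side, so V = (-37.3, 0.00). A1 meets ZV tangentially, so PV is at right angles to ZV, so P = V + (0, 10.4) = (-37.3, 10.4). On A1, V sits at bearing -90° from P; a 94° counterclockwise sweep puts J at bearing 4°, so J = P + 10.4·(cos 4°, sin 4°) = (-26.9, 11.1). A1 meets JU tangentially, so PJ is at right angles to JU, so JU runs along (−sin 4°, cos 4°); with |JU| = 24.6, U = (-28.6, 35.7). Then |ZU| = |U − Z| = 45.7.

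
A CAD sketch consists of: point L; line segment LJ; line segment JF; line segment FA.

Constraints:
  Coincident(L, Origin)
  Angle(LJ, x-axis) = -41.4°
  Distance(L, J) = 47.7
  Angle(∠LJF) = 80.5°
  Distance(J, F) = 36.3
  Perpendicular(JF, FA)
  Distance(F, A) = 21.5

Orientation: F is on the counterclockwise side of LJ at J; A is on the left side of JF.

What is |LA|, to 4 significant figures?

38.22

L is at the origin; LJ runs at -41.4° with length 47.7, so J = 47.7·(cos -41.4°, sin -41.4°) = (35.78, -31.54). ∠LJF = 80.5°, so JF runs at -41.4° + (180° − 80.5°) = 58.10° from the x-axis; with |JF| = 36.3, F = J + 36.3·(cos 58.10°, sin 58.10°) = (54.96, -0.7269). The perpendicularity gives FA at right angles to JF; with |FA| = 21.5 on the left of JF, A = F + 21.5·(-0.8490, 0.5284) = (36.71, 10.63). Then |LA| = |A − L| = 38.22.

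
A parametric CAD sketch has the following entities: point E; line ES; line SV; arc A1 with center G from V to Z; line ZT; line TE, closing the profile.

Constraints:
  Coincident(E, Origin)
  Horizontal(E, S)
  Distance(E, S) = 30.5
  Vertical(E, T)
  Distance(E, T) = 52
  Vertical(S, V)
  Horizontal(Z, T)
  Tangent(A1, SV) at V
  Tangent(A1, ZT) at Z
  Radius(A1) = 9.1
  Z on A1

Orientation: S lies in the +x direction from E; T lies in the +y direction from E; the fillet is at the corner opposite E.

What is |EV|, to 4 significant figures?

52.64

E is at the origin; E and S share the same y with |ES| = 30.5 and S on the +x side, so S = (30.50, 0.000). ET is vertical with |ET| = 52.0 and T on the +y side, so T = (0.000, 52.00). The virtual corner opposite E is at (30.50, 52.00). The tangent condition forces GV to be normal to SV and tangency of A1 to ZT means the radius GZ is perpendicular to ZT, with radius 9.1, so the center G sits 9.1 in from both sides at G = (21.40, 42.90). That places the tangent points at V = (30.50, 42.90) on SV and Z = (21.40, 52.00) on ZT. Then |EV| = |V − E| = 52.64.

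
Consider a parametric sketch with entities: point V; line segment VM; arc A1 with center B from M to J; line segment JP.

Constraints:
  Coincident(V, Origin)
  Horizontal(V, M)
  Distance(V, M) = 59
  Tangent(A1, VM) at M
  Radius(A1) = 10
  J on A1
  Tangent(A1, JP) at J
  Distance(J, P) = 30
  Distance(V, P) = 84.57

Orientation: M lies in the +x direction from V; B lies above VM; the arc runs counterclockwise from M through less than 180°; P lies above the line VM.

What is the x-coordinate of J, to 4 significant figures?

68.67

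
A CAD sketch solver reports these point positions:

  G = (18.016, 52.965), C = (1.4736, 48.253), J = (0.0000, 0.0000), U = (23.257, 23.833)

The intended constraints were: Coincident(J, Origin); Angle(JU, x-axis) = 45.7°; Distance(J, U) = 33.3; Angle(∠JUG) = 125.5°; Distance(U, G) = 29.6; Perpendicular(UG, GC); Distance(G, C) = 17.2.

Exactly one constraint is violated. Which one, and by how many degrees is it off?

Perpendicular(UG, GC) — off by 5.70°.

J = (0.00, 0.00) ✓; JU at 45.70° ✓; |JU| = 33.30 ✓; ∠JUG = 125.5° ✓; |UG| = 29.60 ✓; ∠(UG, GC) = 95.70° ✗; |GC| = 17.20 ✓.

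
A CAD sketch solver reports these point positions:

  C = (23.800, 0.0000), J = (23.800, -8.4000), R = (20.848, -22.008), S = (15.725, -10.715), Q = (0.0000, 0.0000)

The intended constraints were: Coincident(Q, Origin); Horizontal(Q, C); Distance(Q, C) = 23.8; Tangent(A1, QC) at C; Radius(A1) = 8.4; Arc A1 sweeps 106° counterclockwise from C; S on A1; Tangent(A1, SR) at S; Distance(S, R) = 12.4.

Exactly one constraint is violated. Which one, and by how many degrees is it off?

Tangent(A1, SR) at S — off by 8.40°.

Q = (0.00, 0.00) ✓; Q.y = 0.00, C.y = 0.00 ✓; |QC| = 23.80 ✓; ∠(JC, CQ) = 90.00° ✓; |JC| = 8.400 ✓; bearing(J→S) − bearing(J→C) = 106.0° ✓; |JS| = 8.400 ✓; ∠(JS, SR) = 81.60° ✗; |SR| = 12.40 ✓.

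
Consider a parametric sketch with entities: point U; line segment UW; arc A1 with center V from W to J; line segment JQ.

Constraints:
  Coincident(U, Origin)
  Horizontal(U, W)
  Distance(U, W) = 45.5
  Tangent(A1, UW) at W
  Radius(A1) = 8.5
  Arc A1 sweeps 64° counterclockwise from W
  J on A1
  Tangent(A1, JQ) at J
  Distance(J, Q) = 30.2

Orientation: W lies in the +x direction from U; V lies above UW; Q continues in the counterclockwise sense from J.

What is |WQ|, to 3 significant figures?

38.1

U is at the origin; U and W share the same y with |UW| = 45.5 and W on the +x side, so W = (45.5, 0.00). A1 meets UW tangentially, so VW is at right angles to UW, so V = W + (0, 8.5) = (45.5, 8.50). On A1, W sits at bearing -90° from V; a 64° counterclockwise sweep puts J at bearing -26°, so J = V + 8.5·(cos -26°, sin -26°) = (53.1, 4.77). A1 meets JQ tangentially, so VJ is at right angles to JQ, so JQ runs along (−sin -26°, cos -26°); with |JQ| = 30.2, Q = (66.4, 31.9). Then |WQ| = |Q − W| = 38.1.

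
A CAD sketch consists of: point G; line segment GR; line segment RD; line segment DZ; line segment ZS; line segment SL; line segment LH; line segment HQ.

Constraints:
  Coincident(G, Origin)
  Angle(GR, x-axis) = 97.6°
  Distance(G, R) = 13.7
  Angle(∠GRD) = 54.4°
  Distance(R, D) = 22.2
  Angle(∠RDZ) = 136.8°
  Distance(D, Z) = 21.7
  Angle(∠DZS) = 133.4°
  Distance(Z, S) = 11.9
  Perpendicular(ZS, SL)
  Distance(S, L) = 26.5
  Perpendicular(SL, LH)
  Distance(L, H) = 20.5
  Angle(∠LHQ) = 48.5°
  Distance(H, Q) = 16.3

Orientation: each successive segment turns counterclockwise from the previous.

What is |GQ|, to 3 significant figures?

16.9

G is at the origin; GR runs at 97.6° with length 13.7, so R = (-1.81, 13.6). ∠GRD = 54.4° gives RD at -137° from the x-axis; with |RD| = 22.2, D = (-18.0, -1.62). ∠RDZ = 136.8° gives DZ at -93.6° from the x-axis; with |DZ| = 21.7, Z = (-19.4, -23.3). ∠DZS = 133.4° gives ZS at -47.0° from the x-axis; with |ZS| = 11.9, S = (-11.2, -32.0). The perpendicularity gives SL at right angles to ZS, so SL runs at 43.0°; with |SL| = 26.5, L = (8.14, -13.9). SL ⟂ LH, so LH runs at 133°; with |LH| = 20.5, H = (-5.84, 1.09). ∠LHQ = 48.5° gives HQ at -95.5° from the x-axis; with |HQ| = 16.3, Q = (-7.40, -15.1). Then |GQ| = |Q − G| = 16.9.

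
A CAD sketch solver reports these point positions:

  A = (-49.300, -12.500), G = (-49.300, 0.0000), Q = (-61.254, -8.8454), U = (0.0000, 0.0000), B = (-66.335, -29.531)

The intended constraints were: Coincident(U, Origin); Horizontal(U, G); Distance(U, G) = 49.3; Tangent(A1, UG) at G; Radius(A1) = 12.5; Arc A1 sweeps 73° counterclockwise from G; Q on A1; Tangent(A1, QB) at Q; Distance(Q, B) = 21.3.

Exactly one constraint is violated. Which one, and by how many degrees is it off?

Tangent(A1, QB) at Q — off by 3.20°.

U = (0.00, 0.00) ✓; U.y = 0.00, G.y = 0.00 ✓; |UG| = 49.30 ✓; ∠(AG, GU) = 90.00° ✓; |AG| = 12.50 ✓; bearing(A→Q) − bearing(A→G) = 73.00° ✓; |AQ| = 12.50 ✓; ∠(AQ, QB) = 86.80° ✗; |QB| = 21.30 ✓.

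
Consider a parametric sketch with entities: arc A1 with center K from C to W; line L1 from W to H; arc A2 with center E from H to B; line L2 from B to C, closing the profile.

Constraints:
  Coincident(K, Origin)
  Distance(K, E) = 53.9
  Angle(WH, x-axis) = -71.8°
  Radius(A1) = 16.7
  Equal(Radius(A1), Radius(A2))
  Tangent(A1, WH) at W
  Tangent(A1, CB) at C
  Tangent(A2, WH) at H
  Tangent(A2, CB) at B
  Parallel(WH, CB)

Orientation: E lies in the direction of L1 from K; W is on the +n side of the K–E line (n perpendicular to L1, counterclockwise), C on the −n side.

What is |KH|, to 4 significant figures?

56.43

Tangency of A1 to both parallel lines with radius 16.7 puts W and C at K ± 16.7·n: W = (15.86, 5.216), C = (-15.86, -5.216). Equal radii place H and B the same way about E: H = E + 16.7·n = (32.70, -45.99), B = E − 16.7·n = (0.9703, -56.42). Then |KH| = |H − K| = 56.43.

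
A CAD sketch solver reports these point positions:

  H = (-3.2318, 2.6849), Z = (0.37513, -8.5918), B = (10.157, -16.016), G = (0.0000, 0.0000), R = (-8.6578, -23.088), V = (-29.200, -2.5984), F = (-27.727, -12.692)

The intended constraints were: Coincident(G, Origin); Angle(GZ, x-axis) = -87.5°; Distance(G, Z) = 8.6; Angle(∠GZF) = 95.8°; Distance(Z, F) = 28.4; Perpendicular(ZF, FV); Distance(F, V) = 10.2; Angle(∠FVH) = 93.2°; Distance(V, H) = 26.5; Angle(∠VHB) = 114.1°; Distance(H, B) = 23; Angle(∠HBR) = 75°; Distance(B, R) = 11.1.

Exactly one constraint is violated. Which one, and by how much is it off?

Distance(B, R) = 11.1 — off by 9.00.

G = (0.00, 0.00) ✓; GZ at -87.50° ✓; |GZ| = 8.600 ✓; ∠GZF = 95.80° ✓; |ZF| = 28.40 ✓; ∠(ZF, FV) = 90.00° ✓; |FV| = 10.20 ✓; ∠FVH = 93.20° ✓; |VH| = 26.50 ✓; ∠VHB = 114.1° ✓; |HB| = 23.00 ✓; ∠HBR = 75.00° ✓; |BR| = 20.10 ✗.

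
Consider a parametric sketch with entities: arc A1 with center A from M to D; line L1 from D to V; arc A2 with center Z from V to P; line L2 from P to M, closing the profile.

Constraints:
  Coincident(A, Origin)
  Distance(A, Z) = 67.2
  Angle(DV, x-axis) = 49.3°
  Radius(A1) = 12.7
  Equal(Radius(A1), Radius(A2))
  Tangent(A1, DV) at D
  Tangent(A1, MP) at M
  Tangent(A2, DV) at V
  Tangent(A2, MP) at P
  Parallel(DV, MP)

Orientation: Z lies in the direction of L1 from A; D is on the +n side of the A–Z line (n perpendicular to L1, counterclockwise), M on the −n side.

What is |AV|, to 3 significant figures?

68.4

Tangency of A1 to both parallel lines with radius 12.7 puts D and M at A ± 12.7·n: D = (-9.63, 8.28), M = (9.63, -8.28). Equal radii place V and P the same way about Z: V = Z + 12.7·n = (34.2, 59.2), P = Z − 12.7·n = (53.4, 42.7). Then |AV| = |V − A| = 68.4.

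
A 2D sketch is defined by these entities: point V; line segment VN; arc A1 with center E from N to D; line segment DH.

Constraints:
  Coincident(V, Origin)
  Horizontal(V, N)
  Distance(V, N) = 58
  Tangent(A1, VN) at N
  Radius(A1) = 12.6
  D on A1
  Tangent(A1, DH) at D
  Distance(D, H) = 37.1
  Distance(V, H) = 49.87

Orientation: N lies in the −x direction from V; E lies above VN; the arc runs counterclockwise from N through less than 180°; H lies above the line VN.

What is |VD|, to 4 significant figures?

47.28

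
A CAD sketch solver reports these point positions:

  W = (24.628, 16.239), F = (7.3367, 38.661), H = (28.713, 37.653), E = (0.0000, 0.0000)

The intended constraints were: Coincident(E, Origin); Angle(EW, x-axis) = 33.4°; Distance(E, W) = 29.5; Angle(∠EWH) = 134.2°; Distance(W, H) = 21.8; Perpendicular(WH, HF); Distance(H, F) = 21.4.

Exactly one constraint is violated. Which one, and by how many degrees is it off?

Perpendicular(WH, HF) — off by 8.10°.

E = (0.00, 0.00) ✓; EW at 33.40° ✓; |EW| = 29.50 ✓; ∠EWH = 134.2° ✓; |WH| = 21.80 ✓; ∠(WH, HF) = 98.10° ✗; |HF| = 21.40 ✓.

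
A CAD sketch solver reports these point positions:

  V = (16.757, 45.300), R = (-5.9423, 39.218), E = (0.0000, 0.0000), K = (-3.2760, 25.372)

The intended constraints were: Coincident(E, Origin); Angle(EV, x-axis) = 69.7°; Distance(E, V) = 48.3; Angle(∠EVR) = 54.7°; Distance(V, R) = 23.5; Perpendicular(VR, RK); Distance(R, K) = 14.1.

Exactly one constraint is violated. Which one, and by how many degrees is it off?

Perpendicular(VR, RK) — off by 4.10°.

E = (0.00, 0.00) ✓; EV at 69.70° ✓; |EV| = 48.30 ✓; ∠EVR = 54.70° ✓; |VR| = 23.50 ✓; ∠(VR, RK) = 85.90° ✗; |RK| = 14.10 ✓.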